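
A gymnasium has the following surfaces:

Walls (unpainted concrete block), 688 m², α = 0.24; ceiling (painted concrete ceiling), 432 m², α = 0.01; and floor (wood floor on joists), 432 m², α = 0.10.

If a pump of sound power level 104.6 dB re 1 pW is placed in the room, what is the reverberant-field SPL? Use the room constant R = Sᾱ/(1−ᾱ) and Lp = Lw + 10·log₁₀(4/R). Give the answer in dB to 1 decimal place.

Σ(Sᵢαᵢ) = 688×0.24 + 432×0.01 + 432×0.10 = 212.640; total area S = 1552.0 m².
ᾱ = 212.640/1552.0 = 0.1370; R = Sᾱ/(1−ᾱ) = 212.640/(1−0.1370) = 246.396 m².
Lp = Lw + 10 log₁₀(4/R) = 104.6 -17.90 = 86.7 dB.

86.7 dB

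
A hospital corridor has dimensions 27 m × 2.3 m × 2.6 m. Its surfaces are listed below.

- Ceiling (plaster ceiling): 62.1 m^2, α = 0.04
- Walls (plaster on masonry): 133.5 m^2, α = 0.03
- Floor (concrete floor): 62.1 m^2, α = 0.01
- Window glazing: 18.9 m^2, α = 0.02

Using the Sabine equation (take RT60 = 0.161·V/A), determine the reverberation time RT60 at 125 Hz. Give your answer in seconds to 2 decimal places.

Total absorption A = 62.1×0.04 + 133.5×0.03 + 62.1×0.01 + 18.9×0.02
  = 2.484 + 4.005 + 0.621 + 0.378 = 7.488 m^2 sabins.
Volume V = 27 × 2.3 × 2.6 = 161.46 m³.
Sabine: RT60 = 0.161 × 161.46 / 7.488 = 3.47 s.

3.47 s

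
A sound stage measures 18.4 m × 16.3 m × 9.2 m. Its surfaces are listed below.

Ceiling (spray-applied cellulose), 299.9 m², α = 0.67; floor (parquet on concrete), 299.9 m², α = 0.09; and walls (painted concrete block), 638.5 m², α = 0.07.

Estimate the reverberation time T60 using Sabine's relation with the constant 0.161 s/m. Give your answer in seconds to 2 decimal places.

1.63 s

Equivalent absorption area: A = 299.9*0.67 + 299.9*0.09 + 638.5*0.07 = 272.619 m².
V = 18.4·16.3·9.2 = 2759.264 m³.
Sabine: RT60 = 0.161 × 2759.264 / 272.619 = 1.63 s.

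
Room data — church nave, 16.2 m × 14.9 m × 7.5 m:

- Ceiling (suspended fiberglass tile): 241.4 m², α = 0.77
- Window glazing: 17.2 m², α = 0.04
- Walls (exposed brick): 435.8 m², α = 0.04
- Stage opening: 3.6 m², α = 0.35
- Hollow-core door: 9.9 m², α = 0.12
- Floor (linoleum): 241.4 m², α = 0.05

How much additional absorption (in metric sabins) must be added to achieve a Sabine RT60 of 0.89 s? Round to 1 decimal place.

Summing Sᵢαᵢ: 185.878 + 0.688 + 17.432 + 1.260 + 1.188 + 12.070 → A₁ = 218.516 sabins.
For T = 0.89 s, need A₂ = 0.161·V/T = 0.161·1810.35/0.89 = 327.490 sabins.
Additional absorption ΔA = 327.490 − 218.516 = 109.0 sabins.

109.0 sabins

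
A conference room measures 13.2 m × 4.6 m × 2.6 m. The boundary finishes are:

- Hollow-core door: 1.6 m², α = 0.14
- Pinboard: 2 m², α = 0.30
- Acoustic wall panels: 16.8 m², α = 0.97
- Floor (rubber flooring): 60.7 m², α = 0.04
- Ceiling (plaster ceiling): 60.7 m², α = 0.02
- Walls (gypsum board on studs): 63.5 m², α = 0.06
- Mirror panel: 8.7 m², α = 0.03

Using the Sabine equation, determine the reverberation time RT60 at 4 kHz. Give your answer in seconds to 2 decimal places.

1.02 s

Total absorption A = 1.6×0.14 + 2×0.30 + 16.8×0.97 + 60.7×0.04 + 60.7×0.02 + 63.5×0.06 + 8.7×0.03
  = 0.224 + 0.600 + 16.296 + 2.428 + 1.214 + 3.810 + 0.261 = 24.833 m² sabins.
V = 13.2·4.6·2.6 = 157.872 m³.
Sabine: RT60 = 0.161 × 157.872 / 24.833 = 1.02 s.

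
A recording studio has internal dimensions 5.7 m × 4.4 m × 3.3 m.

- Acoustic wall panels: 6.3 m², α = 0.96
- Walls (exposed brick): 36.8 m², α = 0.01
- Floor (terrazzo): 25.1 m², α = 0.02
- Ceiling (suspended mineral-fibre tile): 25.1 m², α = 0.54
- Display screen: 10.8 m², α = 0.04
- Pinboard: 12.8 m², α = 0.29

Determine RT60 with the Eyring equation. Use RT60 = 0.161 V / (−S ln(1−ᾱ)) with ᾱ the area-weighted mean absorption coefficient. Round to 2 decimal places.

Total surface area S = 6.3 + 36.8 + 25.1 + 25.1 + 10.8 + 12.8 = 116.9 m².
Absorption A = 6.3×0.96 + 36.8×0.01 + 25.1×0.02 + 25.1×0.54 + 10.8×0.04 + 12.8×0.29 = 24.616 sabins.
Mean coefficient ᾱ = A/S = 0.2106.
−S·ln(1−ᾱ) = −116.9 × ln(1 − 0.2106) = 27.645.
V = 5.7 × 4.4 × 3.3 = 82.764 m³.
RT60 = 0.161 × 82.764 / 27.645 = 0.48 s.

0.48 s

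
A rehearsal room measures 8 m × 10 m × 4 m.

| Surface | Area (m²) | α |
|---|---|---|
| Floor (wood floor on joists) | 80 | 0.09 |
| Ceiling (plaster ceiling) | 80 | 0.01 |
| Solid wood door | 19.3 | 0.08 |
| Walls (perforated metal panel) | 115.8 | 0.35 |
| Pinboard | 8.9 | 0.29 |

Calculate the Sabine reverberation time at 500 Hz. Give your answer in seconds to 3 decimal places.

0.978 s

Summing Sᵢαᵢ: 7.200 + 0.800 + 1.544 + 40.530 + 2.581 → A = 52.655 sabins.
Volume V = 8 × 10 × 4 = 320 m³.
T = 0.161 V/A = 0.161·320/52.655 = 0.978 s.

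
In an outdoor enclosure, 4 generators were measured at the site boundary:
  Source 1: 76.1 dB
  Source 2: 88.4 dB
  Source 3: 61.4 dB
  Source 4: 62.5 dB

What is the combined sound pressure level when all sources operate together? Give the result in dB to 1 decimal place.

Σ 10^(Lᵢ/10) = 7.357e+08.
L_total = 10·log₁₀(7.357e+08) = 88.7 dB.

88.7 dB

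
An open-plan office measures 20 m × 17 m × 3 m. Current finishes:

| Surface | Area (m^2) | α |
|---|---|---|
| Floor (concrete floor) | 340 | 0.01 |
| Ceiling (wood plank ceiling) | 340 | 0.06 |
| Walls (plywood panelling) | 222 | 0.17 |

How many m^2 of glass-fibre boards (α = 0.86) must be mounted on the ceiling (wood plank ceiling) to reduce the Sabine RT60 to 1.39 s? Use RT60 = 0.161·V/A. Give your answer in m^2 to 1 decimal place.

Total absorption A₁ = 340×0.01 + 340×0.06 + 222×0.17
  = 3.400 + 20.400 + 37.740 = 61.540 m^2 sabins.
Required A₂ = 0.161·1020/1.39 = 118.144 sabins.
Absorption to add: 118.144 − 61.540 = 56.604 sabins.
Net gain per m^2: Δα = 0.86 − 0.06 = 0.80.
Panel area = 56.604 / 0.80 = 70.8 m^2.

70.8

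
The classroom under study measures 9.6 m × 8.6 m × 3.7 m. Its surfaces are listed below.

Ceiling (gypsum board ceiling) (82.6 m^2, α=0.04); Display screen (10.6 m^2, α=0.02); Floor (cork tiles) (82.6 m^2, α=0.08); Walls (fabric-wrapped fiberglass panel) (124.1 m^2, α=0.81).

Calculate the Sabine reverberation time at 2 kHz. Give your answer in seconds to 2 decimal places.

0.44 sec

Total absorption A = 82.6×0.04 + 10.6×0.02 + 82.6×0.08 + 124.1×0.81
  = 3.304 + 0.212 + 6.608 + 100.521 = 110.645 m^2 sabins.
V = 9.6·8.6·3.7 = 305.472 m³.
T = 0.161 V/A = 0.161·305.472/110.645 = 0.44 s.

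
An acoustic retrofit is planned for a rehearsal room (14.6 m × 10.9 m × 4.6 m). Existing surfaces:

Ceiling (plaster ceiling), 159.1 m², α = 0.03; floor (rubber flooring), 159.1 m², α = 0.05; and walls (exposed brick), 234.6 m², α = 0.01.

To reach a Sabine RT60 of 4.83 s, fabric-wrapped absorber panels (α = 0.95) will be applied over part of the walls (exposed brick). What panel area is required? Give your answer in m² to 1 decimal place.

9.9

A₁ = Σ Sᵢαᵢ = 159.1·0.03 + 159.1·0.05 + 234.6·0.01 = 15.074 sabins.
Required A₂ = 0.161·732.044/4.83 = 24.401 sabins.
ΔA needed = 24.401 − 15.074 = 9.327 sabins.
Each m² of panel replacing the walls (exposed brick) adds (0.95 − 0.01) = 0.94 sabins.
Panel area = 9.327 / 0.94 = 9.9 m².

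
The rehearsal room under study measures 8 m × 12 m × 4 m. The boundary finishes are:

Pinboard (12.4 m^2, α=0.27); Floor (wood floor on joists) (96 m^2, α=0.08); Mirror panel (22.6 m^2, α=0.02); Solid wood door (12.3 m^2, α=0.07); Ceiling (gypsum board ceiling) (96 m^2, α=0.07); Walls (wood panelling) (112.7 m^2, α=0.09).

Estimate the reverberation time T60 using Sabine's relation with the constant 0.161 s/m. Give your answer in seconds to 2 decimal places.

Equivalent absorption area: A = 12.4·0.27 + 96·0.08 + 22.6·0.02 + 12.3·0.07 + 96·0.07 + 112.7·0.09 = 29.204 m^2.
Room volume: 384 m³.
T = 0.161 V/A = 0.161·384/29.204 = 2.12 s.

2.12 sec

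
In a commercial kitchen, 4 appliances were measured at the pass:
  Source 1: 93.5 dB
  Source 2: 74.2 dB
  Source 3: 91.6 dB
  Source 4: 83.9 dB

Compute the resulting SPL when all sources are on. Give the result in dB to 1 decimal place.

Σ 10^(Lᵢ/10) = 3.956e+09.
Combined level = 10 log₁₀(3.956e+09) = 96.0 dB.

96.0 dB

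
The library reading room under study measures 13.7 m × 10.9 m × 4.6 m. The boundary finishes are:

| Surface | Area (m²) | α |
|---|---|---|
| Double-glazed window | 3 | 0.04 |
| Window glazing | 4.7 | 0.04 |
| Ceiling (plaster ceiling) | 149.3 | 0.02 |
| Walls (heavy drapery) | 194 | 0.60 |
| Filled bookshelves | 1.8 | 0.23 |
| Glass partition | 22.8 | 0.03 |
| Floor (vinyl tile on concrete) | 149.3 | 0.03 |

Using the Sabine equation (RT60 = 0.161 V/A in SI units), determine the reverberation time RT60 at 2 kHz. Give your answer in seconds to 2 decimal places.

0.88 s

Total absorption A = 3·0.04 + 4.7·0.04 + 149.3·0.02 + 194·0.60 + 1.8·0.23 + 22.8·0.03 + 149.3·0.03
  = 0.120 + 0.188 + 2.986 + 116.400 + 0.414 + 0.684 + 4.479 = 125.271 m² sabins.
Volume V = 13.7 × 10.9 × 4.6 = 686.918 m³.
Sabine: RT60 = 0.161 × 686.918 / 125.271 = 0.88 s.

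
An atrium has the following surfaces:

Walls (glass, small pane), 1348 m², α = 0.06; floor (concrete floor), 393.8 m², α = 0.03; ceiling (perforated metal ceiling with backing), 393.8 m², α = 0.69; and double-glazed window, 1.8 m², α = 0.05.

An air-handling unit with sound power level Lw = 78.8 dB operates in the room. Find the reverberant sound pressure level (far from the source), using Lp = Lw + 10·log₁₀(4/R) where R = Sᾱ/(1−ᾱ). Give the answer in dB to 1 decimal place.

58.4 dB

A = 364.506 sabins; S = 2137.4 m².
ᾱ = 364.506/2137.4 = 0.1705; R = Sᾱ/(1−ᾱ) = 364.506/(1−0.1705) = 439.429 m².
Lp = Lw + 10 log₁₀(4/R) = 78.8 -20.41 = 58.4 dB.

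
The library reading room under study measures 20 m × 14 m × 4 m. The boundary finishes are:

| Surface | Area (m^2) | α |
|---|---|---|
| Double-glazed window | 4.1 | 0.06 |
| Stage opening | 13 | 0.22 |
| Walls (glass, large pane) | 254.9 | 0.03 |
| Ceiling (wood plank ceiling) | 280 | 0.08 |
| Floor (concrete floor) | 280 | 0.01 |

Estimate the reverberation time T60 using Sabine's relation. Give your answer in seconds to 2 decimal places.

5.02 s

A = Σ Sᵢαᵢ = 4.1×0.06 + 13×0.22 + 254.9×0.03 + 280×0.08 + 280×0.01 = 35.953 sabins.
Volume V = 20 × 14 × 4 = 1120 m³.
T = 0.161 V/A = 0.161·1120/35.953 = 5.02 s.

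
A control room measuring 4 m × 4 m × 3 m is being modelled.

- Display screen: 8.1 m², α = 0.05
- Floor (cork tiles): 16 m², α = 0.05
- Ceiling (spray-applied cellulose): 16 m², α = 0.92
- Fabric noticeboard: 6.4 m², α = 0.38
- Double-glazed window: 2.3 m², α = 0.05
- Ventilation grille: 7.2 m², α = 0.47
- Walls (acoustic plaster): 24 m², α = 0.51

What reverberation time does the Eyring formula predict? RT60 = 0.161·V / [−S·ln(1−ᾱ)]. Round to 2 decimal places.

0.17 s

S = Σ Sᵢ = 80.0 m².
Absorption A = 8.1·0.05 + 16·0.05 + 16·0.92 + 6.4·0.38 + 2.3·0.05 + 7.2·0.47 + 24·0.51 = 34.096 sabins.
Mean coefficient ᾱ = A/S = 0.4262.
−S·ln(1−ᾱ) = −80.0 × ln(1 − 0.4262) = 44.438.
V = 4 × 4 × 3 = 48 m³.
RT60 = 0.161 × 48 / 44.438 = 0.17 s.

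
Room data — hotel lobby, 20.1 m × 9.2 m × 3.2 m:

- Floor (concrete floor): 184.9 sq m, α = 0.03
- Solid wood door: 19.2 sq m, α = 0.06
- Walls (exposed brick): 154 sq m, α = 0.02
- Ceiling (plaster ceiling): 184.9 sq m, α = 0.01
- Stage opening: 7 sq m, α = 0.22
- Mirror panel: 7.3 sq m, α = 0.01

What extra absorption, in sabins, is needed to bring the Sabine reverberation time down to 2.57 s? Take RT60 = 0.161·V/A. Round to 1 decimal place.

Equivalent absorption area: A₁ = 184.9*0.03 + 19.2*0.06 + 154*0.02 + 184.9*0.01 + 7*0.22 + 7.3*0.01 = 13.241 sq m.
For T = 2.57 s, need A₂ = 0.161·V/T = 0.161·591.744/2.57 = 37.070 sabins.
Additional absorption ΔA = 37.070 − 13.241 = 23.8 sabins.

23.8 sabins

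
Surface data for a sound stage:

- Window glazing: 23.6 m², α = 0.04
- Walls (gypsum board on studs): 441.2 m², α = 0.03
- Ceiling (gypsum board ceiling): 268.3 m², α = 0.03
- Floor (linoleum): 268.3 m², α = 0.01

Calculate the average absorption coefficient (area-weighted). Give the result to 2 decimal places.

S = Σ Sᵢ = 23.6 + 441.2 + 268.3 + 268.3 = 1001.4 m².
Weighted sum Σ Sα = 24.912.
ᾱ = 24.912 / 1001.4 = 0.02.

0.02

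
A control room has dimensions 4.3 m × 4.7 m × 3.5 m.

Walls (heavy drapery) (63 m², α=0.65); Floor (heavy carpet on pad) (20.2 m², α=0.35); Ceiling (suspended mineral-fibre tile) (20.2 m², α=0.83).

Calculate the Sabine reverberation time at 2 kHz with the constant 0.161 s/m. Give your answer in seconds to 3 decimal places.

Total absorption A = 63·0.65 + 20.2·0.35 + 20.2·0.83
  = 40.950 + 7.070 + 16.766 = 64.786 m² sabins.
Volume V = 4.3 × 4.7 × 3.5 = 70.735 m³.
RT60 = 0.161 · V / A = 0.161 × 70.735 / 64.786 = 0.176 s.

0.176 sec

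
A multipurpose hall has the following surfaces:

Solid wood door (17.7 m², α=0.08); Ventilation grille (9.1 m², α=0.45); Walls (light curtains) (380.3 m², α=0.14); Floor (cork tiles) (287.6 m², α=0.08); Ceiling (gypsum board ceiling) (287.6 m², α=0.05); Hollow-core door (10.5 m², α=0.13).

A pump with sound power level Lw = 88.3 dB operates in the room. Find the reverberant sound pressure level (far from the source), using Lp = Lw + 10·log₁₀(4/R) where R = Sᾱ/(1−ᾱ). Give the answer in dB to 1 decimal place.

A = 97.506 sabins; S = 992.8 m².
ᾱ = 0.0982, so room constant R = A/(1−ᾱ) = 108.124 m².
Lp = 88.3 + 10·log₁₀(4/108.124) = 88.3 + (-14.32) = 74.0 dB.

74.0 dB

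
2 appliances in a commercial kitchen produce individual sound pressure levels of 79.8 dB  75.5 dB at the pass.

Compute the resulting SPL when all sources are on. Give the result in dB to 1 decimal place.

Converting to relative power and adding: 10^(79.8/10) + 10^(75.5/10) = 1.31e+08.
L_total = 10·log₁₀(1.31e+08) = 81.2 dB.

81.2 dB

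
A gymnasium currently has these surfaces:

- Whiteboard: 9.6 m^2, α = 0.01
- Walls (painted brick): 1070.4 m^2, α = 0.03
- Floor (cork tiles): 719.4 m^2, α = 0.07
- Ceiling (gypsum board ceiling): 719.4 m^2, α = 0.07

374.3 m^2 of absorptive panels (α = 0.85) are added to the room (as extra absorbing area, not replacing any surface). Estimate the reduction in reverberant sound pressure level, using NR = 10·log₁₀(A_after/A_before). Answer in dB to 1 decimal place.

Equivalent absorption area: A_before = 9.6*0.01 + 1070.4*0.03 + 719.4*0.07 + 719.4*0.07 = 132.924 m^2.
Added absorption = 374.3 × 0.85 = 318.155 sabins.
A_after = 132.924 + 318.155 = 451.079 sabins.
NR = 10·log₁₀(451.079/132.924) = 5.3 dB.

5.3 dB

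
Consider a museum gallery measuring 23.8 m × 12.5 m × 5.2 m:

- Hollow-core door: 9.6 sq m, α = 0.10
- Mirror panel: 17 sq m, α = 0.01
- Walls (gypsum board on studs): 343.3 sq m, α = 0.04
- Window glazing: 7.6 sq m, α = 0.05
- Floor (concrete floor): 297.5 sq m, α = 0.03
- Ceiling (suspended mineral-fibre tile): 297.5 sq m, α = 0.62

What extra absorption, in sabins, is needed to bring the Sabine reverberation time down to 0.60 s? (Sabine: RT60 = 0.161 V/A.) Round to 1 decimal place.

Equivalent absorption area: A₁ = 9.6×0.10 + 17×0.01 + 343.3×0.04 + 7.6×0.05 + 297.5×0.03 + 297.5×0.62 = 208.617 sq m.
Target A₂ = 0.161·1547/0.60 = 415.112 sabins (V = 1547 m³).
ΔA = A₂ − A₁ = 415.112 − 208.617 = 206.5 sabins.

206.5 sabins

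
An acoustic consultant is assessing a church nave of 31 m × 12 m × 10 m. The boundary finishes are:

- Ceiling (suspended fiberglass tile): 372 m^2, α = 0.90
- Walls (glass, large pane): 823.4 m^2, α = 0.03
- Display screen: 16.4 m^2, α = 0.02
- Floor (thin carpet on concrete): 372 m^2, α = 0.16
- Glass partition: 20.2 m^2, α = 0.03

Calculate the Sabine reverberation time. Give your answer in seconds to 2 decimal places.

Equivalent absorption area: A = 372×0.90 + 823.4×0.03 + 16.4×0.02 + 372×0.16 + 20.2×0.03 = 419.956 m^2.
Room volume: 3720 m³.
Sabine: RT60 = 0.161 × 3720 / 419.956 = 1.43 s.

1.43 s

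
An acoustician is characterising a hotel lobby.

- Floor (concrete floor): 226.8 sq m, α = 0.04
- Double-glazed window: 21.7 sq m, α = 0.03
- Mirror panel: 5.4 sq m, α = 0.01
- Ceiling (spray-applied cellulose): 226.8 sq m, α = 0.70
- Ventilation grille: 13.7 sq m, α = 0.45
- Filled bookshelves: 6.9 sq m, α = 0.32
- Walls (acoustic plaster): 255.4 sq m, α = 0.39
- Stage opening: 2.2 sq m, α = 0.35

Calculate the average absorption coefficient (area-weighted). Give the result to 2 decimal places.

0.37

Total surface area S = 758.9 sq m.
Weighted sum Σ Sα = 277.286.
ᾱ = 277.286 / 758.9 = 0.37.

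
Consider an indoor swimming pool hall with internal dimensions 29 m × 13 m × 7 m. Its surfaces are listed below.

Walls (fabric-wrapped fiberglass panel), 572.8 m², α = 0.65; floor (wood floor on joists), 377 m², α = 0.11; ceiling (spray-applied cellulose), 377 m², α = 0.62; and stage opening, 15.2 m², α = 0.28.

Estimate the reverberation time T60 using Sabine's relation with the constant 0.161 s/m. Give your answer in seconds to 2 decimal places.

A = Σ Sᵢαᵢ = 572.8·0.65 + 377·0.11 + 377·0.62 + 15.2·0.28 = 651.786 sabins.
Volume V = 29 × 13 × 7 = 2639 m³.
T = 0.161 V/A = 0.161·2639/651.786 = 0.65 s.

0.65 sec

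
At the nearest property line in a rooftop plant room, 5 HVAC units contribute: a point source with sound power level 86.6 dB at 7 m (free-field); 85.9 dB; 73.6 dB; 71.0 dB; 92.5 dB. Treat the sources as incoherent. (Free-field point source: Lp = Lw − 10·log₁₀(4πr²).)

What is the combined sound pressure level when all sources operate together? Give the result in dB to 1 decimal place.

Source at 7 m: Lp = 86.6 − 10·log₁₀(4π·7²) = 86.6 − 10·log₁₀(615.752) = 58.7 dB.
Sum in the linear (power) domain: Σ 10^(Lᵢ/10) = 10^(58.7/10) + 10^(85.9/10) + 10^(73.6/10) + 10^(71.0/10) + 10^(92.5/10) = 2.204e+09.
Back to dB: 10·log₁₀ Σ = 93.4 dB.

93.4 dB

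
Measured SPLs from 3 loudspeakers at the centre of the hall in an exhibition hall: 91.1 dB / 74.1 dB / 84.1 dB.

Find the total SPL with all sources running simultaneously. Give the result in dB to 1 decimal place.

92.0 dB

Σ 10^(Lᵢ/10) = 1.571e+09.
Combined level = 10 log₁₀(1.571e+09) = 92.0 dB.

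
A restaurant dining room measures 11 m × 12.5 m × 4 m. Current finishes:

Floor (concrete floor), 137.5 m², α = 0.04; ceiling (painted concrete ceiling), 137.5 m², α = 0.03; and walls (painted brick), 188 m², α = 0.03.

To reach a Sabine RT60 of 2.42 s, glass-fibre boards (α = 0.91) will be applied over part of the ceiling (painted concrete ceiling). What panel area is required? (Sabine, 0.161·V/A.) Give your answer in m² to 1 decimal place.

24.2

Equivalent absorption area: A₁ = 137.5×0.04 + 137.5×0.03 + 188×0.03 = 15.265 m².
Required A₂ = 0.161·550/2.42 = 36.591 sabins.
Absorption to add: 36.591 − 15.265 = 21.326 sabins.
Each m² of panel replacing the ceiling (painted concrete ceiling) adds (0.91 − 0.03) = 0.88 sabins.
Panel area = 21.326 / 0.88 = 24.2 m².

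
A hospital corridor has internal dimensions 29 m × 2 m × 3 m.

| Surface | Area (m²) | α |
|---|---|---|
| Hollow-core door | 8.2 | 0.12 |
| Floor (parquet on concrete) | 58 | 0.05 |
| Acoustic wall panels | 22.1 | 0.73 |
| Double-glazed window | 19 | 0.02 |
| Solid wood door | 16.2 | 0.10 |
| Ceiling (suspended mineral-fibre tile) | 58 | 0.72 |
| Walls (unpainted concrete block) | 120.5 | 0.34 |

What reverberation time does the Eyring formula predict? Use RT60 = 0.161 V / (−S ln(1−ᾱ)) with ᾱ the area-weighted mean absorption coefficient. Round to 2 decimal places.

0.22 s

Total surface area S = 8.2 + 58 + 22.1 + 19 + 16.2 + 58 + 120.5 = 302.0 m².
Σ(Sᵢαᵢ) = 8.2·0.12 + 58·0.05 + 22.1·0.73 + 19·0.02 + 16.2·0.10 + 58·0.72 + 120.5·0.34 = 104.747.
ᾱ = 104.747 / 302.0 = 0.3468.
−S·ln(1−ᾱ) = −302.0 × ln(1 − 0.3468) = 128.613.
V = 29 × 2 × 3 = 174 m³.
T = 0.161·V/[−S·ln(1−ᾱ)] = 0.161·174/128.613 = 0.22 s.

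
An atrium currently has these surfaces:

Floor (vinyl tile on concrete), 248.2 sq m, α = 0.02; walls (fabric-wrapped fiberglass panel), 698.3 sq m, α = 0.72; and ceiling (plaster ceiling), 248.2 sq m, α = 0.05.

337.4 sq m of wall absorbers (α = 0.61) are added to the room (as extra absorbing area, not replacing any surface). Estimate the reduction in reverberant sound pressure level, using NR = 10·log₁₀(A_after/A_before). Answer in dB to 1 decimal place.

1.4 dB

Summing Sᵢαᵢ: 4.964 + 502.776 + 12.410 → A_before = 520.150 sabins.
Treatment contributes 337.4·0.61 = 205.814 sabins.
A_after = 520.150 + 205.814 = 725.964 sabins.
Reduction = 10 log₁₀(A_after/A_before) = 10 log₁₀(1.3957) = 1.4 dB.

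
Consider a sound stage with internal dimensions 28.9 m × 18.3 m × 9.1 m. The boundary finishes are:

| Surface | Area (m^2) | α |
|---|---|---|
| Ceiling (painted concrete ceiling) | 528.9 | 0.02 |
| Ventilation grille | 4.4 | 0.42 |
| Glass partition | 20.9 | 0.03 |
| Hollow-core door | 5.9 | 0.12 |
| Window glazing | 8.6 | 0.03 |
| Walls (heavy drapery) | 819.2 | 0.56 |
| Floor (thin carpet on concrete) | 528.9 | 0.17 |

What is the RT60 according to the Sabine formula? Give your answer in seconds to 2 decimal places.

1.38 sec

Summing Sᵢαᵢ: 10.578 + 1.848 + 0.627 + 0.708 + 0.258 + 458.752 + 89.913 → A = 562.684 sabins.
V = 28.9·18.3·9.1 = 4812.717 m³.
RT60 = 0.161 · V / A = 0.161 × 4812.717 / 562.684 = 1.38 s.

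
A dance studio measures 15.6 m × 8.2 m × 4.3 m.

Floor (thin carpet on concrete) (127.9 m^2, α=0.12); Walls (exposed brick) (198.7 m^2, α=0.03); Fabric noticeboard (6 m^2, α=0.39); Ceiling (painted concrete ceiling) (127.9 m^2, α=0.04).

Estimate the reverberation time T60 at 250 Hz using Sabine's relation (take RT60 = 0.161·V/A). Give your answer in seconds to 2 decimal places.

3.08 sec

Equivalent absorption area: A = 127.9·0.12 + 198.7·0.03 + 6·0.39 + 127.9·0.04 = 28.765 m^2.
Volume V = 15.6 × 8.2 × 4.3 = 550.056 m³.
Sabine: RT60 = 0.161 × 550.056 / 28.765 = 3.08 s.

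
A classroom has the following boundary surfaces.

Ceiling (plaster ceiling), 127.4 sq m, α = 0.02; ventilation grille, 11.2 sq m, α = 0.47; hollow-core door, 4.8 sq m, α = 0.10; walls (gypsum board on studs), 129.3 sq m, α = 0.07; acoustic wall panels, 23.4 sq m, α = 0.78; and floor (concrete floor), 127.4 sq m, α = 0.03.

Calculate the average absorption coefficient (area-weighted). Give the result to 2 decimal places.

S = Σ Sᵢ = 127.4 + 11.2 + 4.8 + 129.3 + 23.4 + 127.4 = 423.5 sq m.
A = 127.4×0.02 + 11.2×0.47 + 4.8×0.10 + 129.3×0.07 + 23.4×0.78 + 127.4×0.03 = 39.417 sabins.
ᾱ = A/S = 0.09.

0.09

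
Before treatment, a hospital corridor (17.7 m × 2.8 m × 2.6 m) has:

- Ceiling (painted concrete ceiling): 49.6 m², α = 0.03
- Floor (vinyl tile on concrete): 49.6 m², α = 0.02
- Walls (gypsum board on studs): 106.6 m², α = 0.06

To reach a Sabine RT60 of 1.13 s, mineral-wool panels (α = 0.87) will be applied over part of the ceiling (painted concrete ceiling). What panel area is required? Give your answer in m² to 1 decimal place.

11.3

Summing Sᵢαᵢ: 1.488 + 0.992 + 6.396 → A₁ = 8.876 sabins.
V = 128.856 m³. Target absorption A₂ = 0.161 × 128.856 / 1.13 = 18.359 sabins.
ΔA needed = 18.359 − 8.876 = 9.483 sabins.
Each m² of panel replacing the ceiling (painted concrete ceiling) adds (0.87 − 0.03) = 0.84 sabins.
Area = ΔA/Δα = 9.483/0.84 = 11.3 m².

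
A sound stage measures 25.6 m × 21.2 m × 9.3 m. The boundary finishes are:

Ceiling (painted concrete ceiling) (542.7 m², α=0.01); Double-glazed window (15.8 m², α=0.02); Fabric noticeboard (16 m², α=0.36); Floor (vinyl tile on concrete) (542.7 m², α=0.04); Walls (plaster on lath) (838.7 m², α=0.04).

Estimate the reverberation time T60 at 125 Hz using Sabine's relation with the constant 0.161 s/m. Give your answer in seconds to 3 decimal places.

Summing Sᵢαᵢ: 5.427 + 0.316 + 5.760 + 21.708 + 33.548 → A = 66.759 sabins.
Room volume: 5047.296 m³.
Sabine: RT60 = 0.161 × 5047.296 / 66.759 = 12.172 s.

12.172 sec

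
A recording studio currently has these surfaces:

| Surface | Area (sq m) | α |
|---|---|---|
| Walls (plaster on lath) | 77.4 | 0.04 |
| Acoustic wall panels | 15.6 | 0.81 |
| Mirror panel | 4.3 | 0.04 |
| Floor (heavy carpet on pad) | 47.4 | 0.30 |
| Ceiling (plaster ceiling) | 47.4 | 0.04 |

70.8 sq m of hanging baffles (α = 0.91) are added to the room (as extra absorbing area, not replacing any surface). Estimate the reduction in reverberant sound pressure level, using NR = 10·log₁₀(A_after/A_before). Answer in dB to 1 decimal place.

4.8 dB

Equivalent absorption area: A_before = 77.4·0.04 + 15.6·0.81 + 4.3·0.04 + 47.4·0.30 + 47.4·0.04 = 32.020 sq m.
Added absorption = 70.8 × 0.91 = 64.428 sabins.
New total A_after = 96.448 sabins.
Reduction = 10 log₁₀(A_after/A_before) = 10 log₁₀(3.0121) = 4.8 dB.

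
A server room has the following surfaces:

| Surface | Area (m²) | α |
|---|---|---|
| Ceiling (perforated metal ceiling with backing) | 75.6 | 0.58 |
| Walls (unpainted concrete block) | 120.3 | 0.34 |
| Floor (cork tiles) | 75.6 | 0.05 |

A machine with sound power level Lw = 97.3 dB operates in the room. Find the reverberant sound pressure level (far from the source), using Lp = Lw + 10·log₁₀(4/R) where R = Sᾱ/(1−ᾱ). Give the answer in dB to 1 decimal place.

82.1 dB

Σ(Sᵢαᵢ) = 75.6·0.58 + 120.3·0.34 + 75.6·0.05 = 88.530; total area S = 271.5 m².
ᾱ = 0.3261, so room constant R = A/(1−ᾱ) = 131.370 m².
Lp = 97.3 + 10·log₁₀(4/131.370) = 97.3 + (-15.16) = 82.1 dB.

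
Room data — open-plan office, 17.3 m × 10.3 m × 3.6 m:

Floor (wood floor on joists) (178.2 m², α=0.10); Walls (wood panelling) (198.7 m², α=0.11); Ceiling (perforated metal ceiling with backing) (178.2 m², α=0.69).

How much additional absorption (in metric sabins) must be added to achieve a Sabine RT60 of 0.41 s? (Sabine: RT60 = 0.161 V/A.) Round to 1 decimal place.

89.3 sabins

Total absorption A₁ = 178.2*0.10 + 198.7*0.11 + 178.2*0.69
  = 17.820 + 21.857 + 122.958 = 162.635 m² sabins.
For T = 0.41 s, need A₂ = 0.161·V/T = 0.161·641.484/0.41 = 251.900 sabins.
ΔA = A₂ − A₁ = 251.900 − 162.635 = 89.3 sabins.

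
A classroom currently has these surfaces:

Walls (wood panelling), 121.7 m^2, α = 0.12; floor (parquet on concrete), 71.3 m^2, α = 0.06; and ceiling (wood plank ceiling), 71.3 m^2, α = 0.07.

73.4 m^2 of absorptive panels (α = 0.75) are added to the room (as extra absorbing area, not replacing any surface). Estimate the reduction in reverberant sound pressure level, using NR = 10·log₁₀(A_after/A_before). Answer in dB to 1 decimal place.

5.2 dB

Total absorption A_before = 121.7·0.12 + 71.3·0.06 + 71.3·0.07
  = 14.604 + 4.278 + 4.991 = 23.873 m^2 sabins.
Treatment contributes 73.4·0.75 = 55.050 sabins.
New total A_after = 78.923 sabins.
Reduction = 10 log₁₀(A_after/A_before) = 10 log₁₀(3.3060) = 5.2 dB.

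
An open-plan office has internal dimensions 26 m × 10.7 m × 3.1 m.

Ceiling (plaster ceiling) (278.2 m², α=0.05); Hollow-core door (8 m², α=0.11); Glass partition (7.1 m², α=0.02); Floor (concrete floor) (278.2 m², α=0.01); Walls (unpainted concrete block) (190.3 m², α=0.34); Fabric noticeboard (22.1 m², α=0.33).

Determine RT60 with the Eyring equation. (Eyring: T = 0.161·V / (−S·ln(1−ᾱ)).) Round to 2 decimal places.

1.46 s

Total surface area S = 278.2 + 8 + 7.1 + 278.2 + 190.3 + 22.1 = 783.9 m².
Absorption A = 278.2·0.05 + 8·0.11 + 7.1·0.02 + 278.2·0.01 + 190.3·0.34 + 22.1·0.33 = 89.709 sabins.
ᾱ = 89.709 / 783.9 = 0.1144.
−S·ln(1−ᾱ) = −783.9 × ln(1 − 0.1144) = 95.236.
V = 26 × 10.7 × 3.1 = 862.42 m³.
T = 0.161·V/[−S·ln(1−ᾱ)] = 0.161·862.42/95.236 = 1.46 s.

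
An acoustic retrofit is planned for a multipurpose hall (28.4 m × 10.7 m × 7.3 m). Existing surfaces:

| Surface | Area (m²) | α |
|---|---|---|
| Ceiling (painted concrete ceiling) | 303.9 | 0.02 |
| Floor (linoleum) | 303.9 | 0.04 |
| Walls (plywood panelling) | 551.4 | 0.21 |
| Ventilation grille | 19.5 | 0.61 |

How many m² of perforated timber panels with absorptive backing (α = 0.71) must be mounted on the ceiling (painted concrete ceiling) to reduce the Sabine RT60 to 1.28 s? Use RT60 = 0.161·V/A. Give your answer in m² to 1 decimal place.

A₁ = Σ Sᵢαᵢ = 303.9×0.02 + 303.9×0.04 + 551.4×0.21 + 19.5×0.61 = 145.923 sabins.
Required A₂ = 0.161·2218.324/1.28 = 279.024 sabins.
Absorption to add: 279.024 − 145.923 = 133.101 sabins.
Each m² of panel replacing the ceiling (painted concrete ceiling) adds (0.71 − 0.02) = 0.69 sabins.
Panel area = 133.101 / 0.69 = 192.9 m².

192.9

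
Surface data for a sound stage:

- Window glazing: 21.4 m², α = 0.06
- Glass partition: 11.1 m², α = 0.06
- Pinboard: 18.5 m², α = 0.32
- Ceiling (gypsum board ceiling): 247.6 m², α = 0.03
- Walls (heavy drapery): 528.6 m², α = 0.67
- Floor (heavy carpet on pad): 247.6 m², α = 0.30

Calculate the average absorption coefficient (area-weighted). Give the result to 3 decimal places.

Total surface area S = 1074.8 m².
Weighted sum Σ Sα = 443.740.
ᾱ = A/S = 0.413.

0.413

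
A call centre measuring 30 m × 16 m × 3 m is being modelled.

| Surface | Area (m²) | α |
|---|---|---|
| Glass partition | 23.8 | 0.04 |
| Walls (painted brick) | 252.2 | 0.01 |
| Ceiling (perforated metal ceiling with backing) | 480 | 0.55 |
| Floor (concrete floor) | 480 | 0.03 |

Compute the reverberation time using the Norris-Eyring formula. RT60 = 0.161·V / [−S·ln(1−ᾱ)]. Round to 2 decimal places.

0.72 sec

S = Σ Sᵢ = 1236.0 m².
Absorption A = 23.8×0.04 + 252.2×0.01 + 480×0.55 + 480×0.03 = 281.874 sabins.
ᾱ = 281.874 / 1236.0 = 0.2281.
Eyring denominator: −S ln(1−ᾱ) = 320.001.
V = 30 × 16 × 3 = 1440 m³.
T = 0.161·V/[−S·ln(1−ᾱ)] = 0.161·1440/320.001 = 0.72 s.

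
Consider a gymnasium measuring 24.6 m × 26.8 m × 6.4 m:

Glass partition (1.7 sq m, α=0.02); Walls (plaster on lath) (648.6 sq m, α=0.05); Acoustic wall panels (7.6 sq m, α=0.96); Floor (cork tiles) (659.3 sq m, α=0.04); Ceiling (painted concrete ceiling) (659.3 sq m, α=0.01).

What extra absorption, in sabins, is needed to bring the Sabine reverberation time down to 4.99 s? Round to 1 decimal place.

63.4 sabins

Summing Sᵢαᵢ: 0.034 + 32.430 + 7.296 + 26.372 + 6.593 → A₁ = 72.725 sabins.
Target A₂ = 0.161·4219.392/4.99 = 136.137 sabins (V = 4219.392 m³).
Shortfall: 136.137 − 72.725 = 63.4 sabins.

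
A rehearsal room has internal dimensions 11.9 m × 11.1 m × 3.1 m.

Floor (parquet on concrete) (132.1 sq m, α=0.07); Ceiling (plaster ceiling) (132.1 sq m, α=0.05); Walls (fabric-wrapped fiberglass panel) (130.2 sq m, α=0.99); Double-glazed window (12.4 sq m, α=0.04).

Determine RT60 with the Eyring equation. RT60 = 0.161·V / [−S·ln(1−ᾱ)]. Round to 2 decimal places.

0.37 sec

Total surface area S = 132.1 + 132.1 + 130.2 + 12.4 = 406.8 sq m.
Absorption A = 132.1·0.07 + 132.1·0.05 + 130.2·0.99 + 12.4·0.04 = 145.246 sabins.
ᾱ = 145.246 / 406.8 = 0.3570.
Eyring denominator: −S ln(1−ᾱ) = 179.647.
V = 11.9 × 11.1 × 3.1 = 409.479 m³.
T = 0.161·V/[−S·ln(1−ᾱ)] = 0.161·409.479/179.647 = 0.37 s.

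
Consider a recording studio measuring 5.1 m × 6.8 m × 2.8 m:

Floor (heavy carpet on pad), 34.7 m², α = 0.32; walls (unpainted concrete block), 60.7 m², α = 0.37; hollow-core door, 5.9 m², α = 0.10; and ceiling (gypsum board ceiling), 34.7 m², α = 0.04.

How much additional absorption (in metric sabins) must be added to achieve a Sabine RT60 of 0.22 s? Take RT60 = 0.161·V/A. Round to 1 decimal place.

35.5 sabins

Summing Sᵢαᵢ: 11.104 + 22.459 + 0.590 + 1.388 → A₁ = 35.541 sabins.
V = 97.104 m³. Required absorption A₂ = 0.161 × 97.104 / 0.22 = 71.062 sabins.
Shortfall: 71.062 − 35.541 = 35.5 sabins.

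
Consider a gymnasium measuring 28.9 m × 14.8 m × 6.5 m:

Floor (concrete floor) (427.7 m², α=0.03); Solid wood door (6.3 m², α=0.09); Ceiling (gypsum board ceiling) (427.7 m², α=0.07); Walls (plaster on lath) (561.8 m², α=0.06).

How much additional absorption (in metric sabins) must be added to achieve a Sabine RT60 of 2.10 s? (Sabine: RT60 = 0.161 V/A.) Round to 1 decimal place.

136.1 sabins

Equivalent absorption area: A₁ = 427.7·0.03 + 6.3·0.09 + 427.7·0.07 + 561.8·0.06 = 77.045 m².
V = 2780.18 m³. Required absorption A₂ = 0.161 × 2780.18 / 2.10 = 213.147 sabins.
Shortfall: 213.147 − 77.045 = 136.1 sabins.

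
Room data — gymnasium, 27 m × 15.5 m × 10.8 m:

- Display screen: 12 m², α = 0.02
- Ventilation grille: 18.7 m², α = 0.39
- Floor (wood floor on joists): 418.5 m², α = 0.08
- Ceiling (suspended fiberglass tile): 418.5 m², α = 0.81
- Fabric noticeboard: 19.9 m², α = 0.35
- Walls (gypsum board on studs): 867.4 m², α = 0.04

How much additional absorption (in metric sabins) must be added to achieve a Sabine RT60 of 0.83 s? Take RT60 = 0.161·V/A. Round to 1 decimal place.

A₁ = Σ Sᵢαᵢ = 12·0.02 + 18.7·0.39 + 418.5·0.08 + 418.5·0.81 + 19.9·0.35 + 867.4·0.04 = 421.659 sabins.
Target A₂ = 0.161·4519.8/0.83 = 876.732 sabins (V = 4519.8 m³).
Additional absorption ΔA = 876.732 − 421.659 = 455.1 sabins.

455.1 sabins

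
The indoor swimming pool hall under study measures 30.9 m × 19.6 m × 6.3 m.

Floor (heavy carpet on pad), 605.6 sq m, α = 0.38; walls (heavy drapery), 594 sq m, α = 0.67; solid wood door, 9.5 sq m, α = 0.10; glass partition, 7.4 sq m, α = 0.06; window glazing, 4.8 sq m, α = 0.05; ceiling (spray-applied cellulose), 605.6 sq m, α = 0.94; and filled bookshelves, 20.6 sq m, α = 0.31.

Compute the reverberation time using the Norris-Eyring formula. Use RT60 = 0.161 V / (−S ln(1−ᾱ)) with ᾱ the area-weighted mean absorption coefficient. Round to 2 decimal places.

Total surface area S = 605.6 + 594 + 9.5 + 7.4 + 4.8 + 605.6 + 20.6 = 1847.5 sq m.
Absorption A = 605.6·0.38 + 594·0.67 + 9.5·0.10 + 7.4·0.06 + 4.8·0.05 + 605.6·0.94 + 20.6·0.31 = 1205.392 sabins.
ᾱ = 1205.392 / 1847.5 = 0.6524.
Eyring denominator: −S ln(1−ᾱ) = 1952.259.
V = 30.9 × 19.6 × 6.3 = 3815.532 m³.
RT60 = 0.161 × 3815.532 / 1952.259 = 0.31 s.

0.31 sec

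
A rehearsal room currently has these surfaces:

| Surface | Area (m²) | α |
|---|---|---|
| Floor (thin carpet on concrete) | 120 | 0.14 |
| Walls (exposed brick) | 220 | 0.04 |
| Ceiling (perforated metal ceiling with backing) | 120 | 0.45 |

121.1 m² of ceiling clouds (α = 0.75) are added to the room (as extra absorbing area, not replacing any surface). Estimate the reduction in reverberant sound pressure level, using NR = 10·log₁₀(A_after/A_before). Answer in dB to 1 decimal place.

Summing Sᵢαᵢ: 16.800 + 8.800 + 54.000 → A_before = 79.600 sabins.
Added absorption = 121.1 × 0.75 = 90.825 sabins.
A_after = 79.600 + 90.825 = 170.425 sabins.
NR = 10·log₁₀(170.425/79.600) = 3.3 dB.

3.3 dB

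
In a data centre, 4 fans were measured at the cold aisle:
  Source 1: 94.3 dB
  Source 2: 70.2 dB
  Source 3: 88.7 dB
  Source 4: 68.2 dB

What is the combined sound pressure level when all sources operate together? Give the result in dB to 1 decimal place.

95.4 dB

Converting to relative power and adding: 10^(94.3/10) + 10^(70.2/10) + 10^(88.7/10) + 10^(68.2/10) = 3.45e+09.
Back to dB: 10·log₁₀ Σ = 95.4 dB.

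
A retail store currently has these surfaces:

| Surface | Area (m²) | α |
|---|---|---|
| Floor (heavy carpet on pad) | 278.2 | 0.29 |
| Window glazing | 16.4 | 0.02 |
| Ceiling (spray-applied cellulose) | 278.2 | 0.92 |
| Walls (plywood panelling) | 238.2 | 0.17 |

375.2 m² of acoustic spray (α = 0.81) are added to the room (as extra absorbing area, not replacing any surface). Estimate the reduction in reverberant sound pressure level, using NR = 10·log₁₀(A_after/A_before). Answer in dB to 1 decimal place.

Total absorption A_before = 278.2*0.29 + 16.4*0.02 + 278.2*0.92 + 238.2*0.17
  = 80.678 + 0.328 + 255.944 + 40.494 = 377.444 m² sabins.
Treatment contributes 375.2·0.81 = 303.912 sabins.
A_after = 377.444 + 303.912 = 681.356 sabins.
NR = 10·log₁₀(681.356/377.444) = 2.6 dB.

2.6 dB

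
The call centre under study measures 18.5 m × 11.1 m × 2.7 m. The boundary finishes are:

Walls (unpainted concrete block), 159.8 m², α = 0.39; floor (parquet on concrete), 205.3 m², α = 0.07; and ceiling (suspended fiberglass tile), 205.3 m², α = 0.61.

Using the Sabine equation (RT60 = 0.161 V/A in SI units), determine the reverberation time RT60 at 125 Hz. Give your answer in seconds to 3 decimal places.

0.442 s

Total absorption A = 159.8×0.39 + 205.3×0.07 + 205.3×0.61
  = 62.322 + 14.371 + 125.233 = 201.926 m² sabins.
V = 18.5·11.1·2.7 = 554.445 m³.
Sabine: RT60 = 0.161 × 554.445 / 201.926 = 0.442 s.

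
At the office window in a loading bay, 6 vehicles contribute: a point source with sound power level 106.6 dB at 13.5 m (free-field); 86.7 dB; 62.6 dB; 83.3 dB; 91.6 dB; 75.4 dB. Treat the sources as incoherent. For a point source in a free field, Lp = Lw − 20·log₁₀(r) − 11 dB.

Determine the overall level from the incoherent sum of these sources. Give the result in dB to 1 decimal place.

Source at 13.5 m: Lp = 106.6 − 20·log₁₀(13.5) − 11 = 73.0 dB.
Converting to relative power and adding: 10^(73.0/10) + 10^(86.7/10) + 10^(62.6/10) + 10^(83.3/10) + 10^(91.6/10) + 10^(75.4/10) = 2.183e+09.
Back to dB: 10·log₁₀ Σ = 93.4 dB.

93.4 dB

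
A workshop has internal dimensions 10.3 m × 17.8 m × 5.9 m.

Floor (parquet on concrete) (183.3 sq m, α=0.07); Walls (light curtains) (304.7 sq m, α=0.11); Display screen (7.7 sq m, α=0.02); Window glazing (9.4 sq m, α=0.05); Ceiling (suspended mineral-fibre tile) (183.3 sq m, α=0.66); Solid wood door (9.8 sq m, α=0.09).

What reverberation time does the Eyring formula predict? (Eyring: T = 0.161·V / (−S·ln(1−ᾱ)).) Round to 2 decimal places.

S = Σ Sᵢ = 698.2 sq m.
Absorption A = 183.3×0.07 + 304.7×0.11 + 7.7×0.02 + 9.4×0.05 + 183.3×0.66 + 9.8×0.09 = 168.832 sabins.
Mean coefficient ᾱ = A/S = 0.2418.
Eyring denominator: −S ln(1−ᾱ) = 193.267.
V = 10.3 × 17.8 × 5.9 = 1081.706 m³.
RT60 = 0.161 × 1081.706 / 193.267 = 0.90 s.

0.90 s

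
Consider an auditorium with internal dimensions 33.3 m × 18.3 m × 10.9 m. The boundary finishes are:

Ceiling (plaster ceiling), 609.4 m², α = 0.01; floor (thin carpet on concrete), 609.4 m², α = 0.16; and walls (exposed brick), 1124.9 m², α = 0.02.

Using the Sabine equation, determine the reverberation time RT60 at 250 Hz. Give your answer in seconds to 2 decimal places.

8.48 s

A = Σ Sᵢαᵢ = 609.4*0.01 + 609.4*0.16 + 1124.9*0.02 = 126.096 sabins.
V = 33.3·18.3·10.9 = 6642.351 m³.
Sabine: RT60 = 0.161 × 6642.351 / 126.096 = 8.48 s.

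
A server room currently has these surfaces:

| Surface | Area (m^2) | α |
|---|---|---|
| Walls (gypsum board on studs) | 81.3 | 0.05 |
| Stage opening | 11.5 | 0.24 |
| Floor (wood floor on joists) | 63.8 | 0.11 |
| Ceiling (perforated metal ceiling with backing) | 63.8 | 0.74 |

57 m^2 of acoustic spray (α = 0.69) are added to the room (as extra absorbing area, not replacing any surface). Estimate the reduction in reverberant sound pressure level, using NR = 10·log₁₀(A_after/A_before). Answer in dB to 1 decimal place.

2.2 dB

Equivalent absorption area: A_before = 81.3×0.05 + 11.5×0.24 + 63.8×0.11 + 63.8×0.74 = 61.055 m^2.
Treatment contributes 57·0.69 = 39.330 sabins.
New total A_after = 100.385 sabins.
Reduction = 10 log₁₀(A_after/A_before) = 10 log₁₀(1.6442) = 2.2 dB.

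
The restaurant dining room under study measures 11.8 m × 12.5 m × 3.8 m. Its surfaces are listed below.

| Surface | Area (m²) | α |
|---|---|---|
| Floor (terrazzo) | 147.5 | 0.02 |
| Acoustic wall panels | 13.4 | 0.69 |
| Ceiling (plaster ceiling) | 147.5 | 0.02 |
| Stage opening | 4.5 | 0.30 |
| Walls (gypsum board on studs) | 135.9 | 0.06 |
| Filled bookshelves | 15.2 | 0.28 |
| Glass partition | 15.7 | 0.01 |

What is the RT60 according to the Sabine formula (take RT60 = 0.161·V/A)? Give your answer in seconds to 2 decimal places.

3.10 seconds

Summing Sᵢαᵢ: 2.950 + 9.246 + 2.950 + 1.350 + 8.154 + 4.256 + 0.157 → A = 29.063 sabins.
Volume V = 11.8 × 12.5 × 3.8 = 560.5 m³.
RT60 = 0.161 · V / A = 0.161 × 560.5 / 29.063 = 3.10 s.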